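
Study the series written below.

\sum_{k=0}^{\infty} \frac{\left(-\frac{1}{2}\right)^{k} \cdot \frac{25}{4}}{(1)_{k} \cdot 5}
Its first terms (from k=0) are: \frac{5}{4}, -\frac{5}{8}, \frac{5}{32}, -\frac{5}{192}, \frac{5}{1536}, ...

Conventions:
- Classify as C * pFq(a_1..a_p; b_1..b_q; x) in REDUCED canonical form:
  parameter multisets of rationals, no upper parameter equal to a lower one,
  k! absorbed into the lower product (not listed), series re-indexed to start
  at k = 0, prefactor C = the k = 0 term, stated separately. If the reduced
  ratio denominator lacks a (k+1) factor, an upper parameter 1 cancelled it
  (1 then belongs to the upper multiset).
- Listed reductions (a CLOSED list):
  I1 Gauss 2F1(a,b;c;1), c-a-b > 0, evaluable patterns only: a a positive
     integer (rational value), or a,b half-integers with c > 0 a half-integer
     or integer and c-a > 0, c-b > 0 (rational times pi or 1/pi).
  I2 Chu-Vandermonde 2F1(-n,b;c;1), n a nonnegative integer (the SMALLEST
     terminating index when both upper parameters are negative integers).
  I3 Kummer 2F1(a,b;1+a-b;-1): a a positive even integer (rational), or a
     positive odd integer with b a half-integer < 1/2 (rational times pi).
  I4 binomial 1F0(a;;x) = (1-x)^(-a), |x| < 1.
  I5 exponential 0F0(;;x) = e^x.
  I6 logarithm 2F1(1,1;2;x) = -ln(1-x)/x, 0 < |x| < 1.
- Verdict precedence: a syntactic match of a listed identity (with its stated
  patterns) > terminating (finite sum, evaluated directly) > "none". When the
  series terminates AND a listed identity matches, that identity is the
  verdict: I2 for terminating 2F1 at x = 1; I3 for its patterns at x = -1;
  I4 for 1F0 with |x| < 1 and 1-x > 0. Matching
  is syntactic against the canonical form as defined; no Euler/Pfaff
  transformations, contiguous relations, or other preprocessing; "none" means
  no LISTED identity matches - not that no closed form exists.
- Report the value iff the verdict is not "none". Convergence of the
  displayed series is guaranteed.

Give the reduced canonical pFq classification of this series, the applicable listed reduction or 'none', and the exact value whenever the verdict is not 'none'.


The series (x = -\frac{1}{2}) is 0F0: upper {-}, lower {-}, prefactor \frac{5}{4}. Verdict (x = -\frac{1}{2}): the I5 exponential reduction applies (the 0F0 exponential series at x = -\frac{1}{2}). Its exact value is \frac{5}{4} \cdot e^{-\frac{1}{2}}.

First insight: x = -\frac{1}{2} and (1)_k (C = 5/4) is k! itself.
Ratio: r(k) = -\frac{1}{2} * 1 / [(k+1)] - rational; roots negated = parameters, x = -\frac{1}{2}, C = \frac{5}{4}.


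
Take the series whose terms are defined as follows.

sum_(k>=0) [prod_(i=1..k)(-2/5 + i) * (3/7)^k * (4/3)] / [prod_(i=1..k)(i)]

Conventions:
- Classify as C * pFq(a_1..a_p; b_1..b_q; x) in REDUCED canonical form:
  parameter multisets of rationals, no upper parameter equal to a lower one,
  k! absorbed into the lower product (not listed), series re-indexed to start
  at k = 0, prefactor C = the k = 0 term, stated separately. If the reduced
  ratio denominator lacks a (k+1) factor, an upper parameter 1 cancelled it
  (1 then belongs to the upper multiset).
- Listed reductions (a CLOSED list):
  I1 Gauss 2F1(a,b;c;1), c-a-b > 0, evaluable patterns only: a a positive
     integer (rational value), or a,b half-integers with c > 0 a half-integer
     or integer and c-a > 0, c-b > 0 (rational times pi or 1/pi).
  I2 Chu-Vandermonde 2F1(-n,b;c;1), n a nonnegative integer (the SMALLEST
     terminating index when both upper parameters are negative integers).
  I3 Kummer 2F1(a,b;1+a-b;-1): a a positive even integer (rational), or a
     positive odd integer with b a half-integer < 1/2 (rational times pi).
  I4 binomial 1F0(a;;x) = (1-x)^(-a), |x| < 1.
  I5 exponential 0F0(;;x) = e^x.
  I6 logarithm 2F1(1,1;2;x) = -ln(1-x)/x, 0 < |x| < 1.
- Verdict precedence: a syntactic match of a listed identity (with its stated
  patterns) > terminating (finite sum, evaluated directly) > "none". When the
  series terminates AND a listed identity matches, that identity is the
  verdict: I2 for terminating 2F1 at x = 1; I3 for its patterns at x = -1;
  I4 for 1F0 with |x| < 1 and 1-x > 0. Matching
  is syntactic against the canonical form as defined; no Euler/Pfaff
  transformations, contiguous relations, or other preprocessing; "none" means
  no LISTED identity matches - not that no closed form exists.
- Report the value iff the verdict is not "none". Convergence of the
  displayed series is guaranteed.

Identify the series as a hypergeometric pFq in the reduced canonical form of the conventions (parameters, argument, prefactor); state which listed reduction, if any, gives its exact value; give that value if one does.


Key step: t_0 = 4/3 here, and the product of the first k integers (C = 4/3) is k!.
Ratio: r(k) = (3/7) * (k+3/5) / [(k+1)] - rational in k. x = (3/7); t_0 = 4/3; negate the roots.

The series (x = 3/7) is 1F0: upper {3/5}, lower {-}, prefactor 4/3. Verdict: the I4 binomial reduction applies (the 1F0 binomial series: exponent -3/5, x = 3/7). Hence: (4/3) * (4/7)^(-3/5).


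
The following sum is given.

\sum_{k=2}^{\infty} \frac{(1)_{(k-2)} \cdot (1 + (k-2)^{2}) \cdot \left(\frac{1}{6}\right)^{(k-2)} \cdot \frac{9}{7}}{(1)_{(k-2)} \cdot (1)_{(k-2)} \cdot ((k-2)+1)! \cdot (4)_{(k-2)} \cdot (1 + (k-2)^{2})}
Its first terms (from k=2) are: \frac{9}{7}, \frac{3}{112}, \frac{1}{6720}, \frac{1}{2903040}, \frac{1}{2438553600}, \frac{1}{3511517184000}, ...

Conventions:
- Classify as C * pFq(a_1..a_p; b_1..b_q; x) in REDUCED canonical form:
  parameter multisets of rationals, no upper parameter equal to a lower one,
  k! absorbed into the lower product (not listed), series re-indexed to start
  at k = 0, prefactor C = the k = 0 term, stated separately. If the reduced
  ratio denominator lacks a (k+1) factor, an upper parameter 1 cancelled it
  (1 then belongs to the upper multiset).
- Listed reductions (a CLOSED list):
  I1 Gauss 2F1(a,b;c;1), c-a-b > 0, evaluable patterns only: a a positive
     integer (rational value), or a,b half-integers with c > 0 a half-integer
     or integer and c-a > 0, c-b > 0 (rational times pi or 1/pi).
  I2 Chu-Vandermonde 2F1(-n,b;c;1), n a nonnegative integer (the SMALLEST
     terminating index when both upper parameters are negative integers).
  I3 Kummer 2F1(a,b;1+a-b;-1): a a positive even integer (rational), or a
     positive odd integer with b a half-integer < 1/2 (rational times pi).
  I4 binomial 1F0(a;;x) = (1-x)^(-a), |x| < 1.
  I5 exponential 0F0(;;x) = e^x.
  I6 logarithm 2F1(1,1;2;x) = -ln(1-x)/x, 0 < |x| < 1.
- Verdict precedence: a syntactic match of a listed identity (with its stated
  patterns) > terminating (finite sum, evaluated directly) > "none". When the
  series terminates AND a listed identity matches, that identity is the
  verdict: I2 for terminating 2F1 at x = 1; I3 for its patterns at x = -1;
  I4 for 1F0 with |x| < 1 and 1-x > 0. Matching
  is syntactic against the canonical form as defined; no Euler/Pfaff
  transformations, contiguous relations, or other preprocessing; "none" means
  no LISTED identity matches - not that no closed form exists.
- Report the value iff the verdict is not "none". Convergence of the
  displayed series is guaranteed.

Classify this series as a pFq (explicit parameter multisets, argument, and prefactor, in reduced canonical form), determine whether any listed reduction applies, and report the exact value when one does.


First insight: x = \frac{1}{6} and the parameter 1 appears in both the upper and lower lists and cancels (alongside the other common factor).
Step ratio: r(k) = \frac{1}{6} * 1 / [(k+2) (k+4) (k+1)] - poly over poly, x = \frac{1}{6} from leading terms; C = \frac{9}{7} at k = 0.

At argument \frac{1}{6}: a 0F2 with upper {-}, lower {2, 4}, scaled by C = \frac{9}{7}. Verdict: none. Every listed pattern misses the 0F2 form at \frac{1}{6}, upper {-}.


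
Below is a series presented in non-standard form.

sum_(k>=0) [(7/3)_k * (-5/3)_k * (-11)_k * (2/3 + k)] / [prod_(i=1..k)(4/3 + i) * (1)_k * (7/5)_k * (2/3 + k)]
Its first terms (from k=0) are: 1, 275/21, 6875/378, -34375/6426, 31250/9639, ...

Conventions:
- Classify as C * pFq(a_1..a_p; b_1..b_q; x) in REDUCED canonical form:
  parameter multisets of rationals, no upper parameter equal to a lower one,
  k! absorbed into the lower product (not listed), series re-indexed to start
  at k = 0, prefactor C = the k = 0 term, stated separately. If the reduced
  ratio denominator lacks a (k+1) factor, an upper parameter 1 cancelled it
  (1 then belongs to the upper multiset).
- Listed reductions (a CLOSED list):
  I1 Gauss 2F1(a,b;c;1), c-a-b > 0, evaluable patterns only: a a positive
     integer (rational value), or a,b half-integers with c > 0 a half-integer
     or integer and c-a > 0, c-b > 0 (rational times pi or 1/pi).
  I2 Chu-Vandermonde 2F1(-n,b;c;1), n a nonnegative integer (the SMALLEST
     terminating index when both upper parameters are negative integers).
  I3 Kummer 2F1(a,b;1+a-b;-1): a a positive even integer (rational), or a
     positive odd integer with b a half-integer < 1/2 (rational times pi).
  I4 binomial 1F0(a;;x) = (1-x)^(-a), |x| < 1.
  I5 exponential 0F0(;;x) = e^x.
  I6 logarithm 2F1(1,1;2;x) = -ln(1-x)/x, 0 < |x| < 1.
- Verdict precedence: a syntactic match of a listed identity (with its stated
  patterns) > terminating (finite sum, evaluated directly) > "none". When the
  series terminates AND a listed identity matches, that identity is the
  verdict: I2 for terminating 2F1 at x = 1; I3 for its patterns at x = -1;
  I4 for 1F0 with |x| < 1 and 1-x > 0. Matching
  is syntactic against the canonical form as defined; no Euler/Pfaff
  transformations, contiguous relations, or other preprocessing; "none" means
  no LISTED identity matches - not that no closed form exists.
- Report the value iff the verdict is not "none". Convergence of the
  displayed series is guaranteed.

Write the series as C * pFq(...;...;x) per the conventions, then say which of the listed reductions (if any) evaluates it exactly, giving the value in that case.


The series (x = 1) is 2F1: upper {-11, -5/3}, lower {7/5}, prefactor 1. Verdict: Vandermonde's identity (I2) applies (terminating 2F1 at x = 1 with n = 11, b = -5/3, c = 7/5). Hence: 12988466553139/449149486914.

First insight: t_0 = 1 here, and striking the common factor k + 2/3 reduces the term (C = 1).
Adjacent-term ratio: r(k) = 1 * (k-11) (k-5/3) / [(k+7/5) (k+1)] - rational in k, leading ratio 1; with t_0 = 1, classification follows.


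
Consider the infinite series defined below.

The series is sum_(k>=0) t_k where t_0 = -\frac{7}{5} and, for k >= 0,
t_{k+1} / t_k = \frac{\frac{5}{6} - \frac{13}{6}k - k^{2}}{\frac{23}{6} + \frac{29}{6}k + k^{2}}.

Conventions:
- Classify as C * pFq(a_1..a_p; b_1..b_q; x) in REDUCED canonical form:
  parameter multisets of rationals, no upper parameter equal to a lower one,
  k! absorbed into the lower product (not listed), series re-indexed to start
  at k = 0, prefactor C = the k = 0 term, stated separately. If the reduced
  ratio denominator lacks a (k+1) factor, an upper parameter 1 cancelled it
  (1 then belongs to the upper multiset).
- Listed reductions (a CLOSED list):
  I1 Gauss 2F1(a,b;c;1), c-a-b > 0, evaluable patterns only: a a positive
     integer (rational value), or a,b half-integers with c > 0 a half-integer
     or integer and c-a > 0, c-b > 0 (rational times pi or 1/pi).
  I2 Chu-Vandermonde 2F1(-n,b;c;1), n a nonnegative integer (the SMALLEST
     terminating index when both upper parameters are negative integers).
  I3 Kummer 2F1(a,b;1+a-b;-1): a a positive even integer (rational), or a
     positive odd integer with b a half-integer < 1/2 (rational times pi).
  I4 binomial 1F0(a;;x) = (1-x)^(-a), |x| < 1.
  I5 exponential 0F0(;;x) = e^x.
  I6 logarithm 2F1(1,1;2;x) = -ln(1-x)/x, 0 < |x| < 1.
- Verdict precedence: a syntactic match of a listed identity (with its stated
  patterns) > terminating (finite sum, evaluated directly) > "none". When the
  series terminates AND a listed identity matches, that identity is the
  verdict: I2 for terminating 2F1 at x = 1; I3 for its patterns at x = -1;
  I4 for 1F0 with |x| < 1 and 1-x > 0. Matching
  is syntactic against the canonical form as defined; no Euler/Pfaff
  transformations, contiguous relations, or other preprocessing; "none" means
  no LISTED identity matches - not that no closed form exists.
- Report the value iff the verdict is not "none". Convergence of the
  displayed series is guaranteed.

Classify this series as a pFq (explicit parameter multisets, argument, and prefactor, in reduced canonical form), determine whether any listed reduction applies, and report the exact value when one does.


This is -\frac{7}{5} * 2F1(-\frac{1}{3}, \frac{5}{2}; \frac{23}{6}; -1) in reduced canonical form. Verdict: none (x = -1): each listed identity misses the multisets {-\frac{1}{3}, \frac{5}{2}} ; {\frac{23}{6}}.

Key step: from the first term -\frac{7}{5}: roots of the ratio polynomials (prefactor -7/5) are the negated parameters.
Ratio: r(k) = -1 * (k-\frac{1}{3}) (k+\frac{5}{2}) / [(k+\frac{23}{6}) (k+1)] ; factor over Q: parameters, x = -1, and C = -\frac{7}{5}.


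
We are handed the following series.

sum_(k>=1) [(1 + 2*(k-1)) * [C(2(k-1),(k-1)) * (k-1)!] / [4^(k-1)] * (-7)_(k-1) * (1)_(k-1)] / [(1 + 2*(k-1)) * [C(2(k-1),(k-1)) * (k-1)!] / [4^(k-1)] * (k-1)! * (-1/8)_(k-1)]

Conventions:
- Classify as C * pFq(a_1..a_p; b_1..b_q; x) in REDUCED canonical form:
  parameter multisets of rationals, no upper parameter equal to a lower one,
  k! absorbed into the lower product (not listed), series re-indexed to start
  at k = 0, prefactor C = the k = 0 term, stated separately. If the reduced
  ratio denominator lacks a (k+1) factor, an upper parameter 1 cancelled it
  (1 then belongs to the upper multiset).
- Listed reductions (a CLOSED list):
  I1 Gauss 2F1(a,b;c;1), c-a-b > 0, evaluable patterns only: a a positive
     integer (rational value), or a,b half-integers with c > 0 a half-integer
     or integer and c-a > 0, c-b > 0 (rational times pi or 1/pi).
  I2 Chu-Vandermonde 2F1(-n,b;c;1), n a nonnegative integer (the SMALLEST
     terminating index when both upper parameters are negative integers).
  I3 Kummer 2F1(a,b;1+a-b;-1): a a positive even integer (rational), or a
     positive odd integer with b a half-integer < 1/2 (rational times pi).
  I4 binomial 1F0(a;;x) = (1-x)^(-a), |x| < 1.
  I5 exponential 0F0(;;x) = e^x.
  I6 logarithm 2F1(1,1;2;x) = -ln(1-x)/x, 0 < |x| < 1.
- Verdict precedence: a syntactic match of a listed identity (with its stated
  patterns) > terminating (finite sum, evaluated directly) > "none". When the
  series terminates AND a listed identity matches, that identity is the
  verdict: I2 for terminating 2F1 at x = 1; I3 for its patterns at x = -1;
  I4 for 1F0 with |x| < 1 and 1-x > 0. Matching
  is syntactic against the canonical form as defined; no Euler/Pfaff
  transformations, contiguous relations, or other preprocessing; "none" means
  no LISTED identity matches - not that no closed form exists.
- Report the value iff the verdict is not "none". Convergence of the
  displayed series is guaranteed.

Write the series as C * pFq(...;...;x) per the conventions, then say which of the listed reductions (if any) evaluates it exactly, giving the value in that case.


Prefactor 1, argument 1: 2F1 with upper {-7, 1} over lower {-1/8}. Verdict: the Chu-Vandermonde identity I2 matches (terminating 2F1 at x = 1 with n = 7, b = 1, c = -1/8). Sum: -9/47.

Structural cue: with t_0 = 1, the lower (2k+1) factor (prefactor 1) shifts a half-integer Pochhammer.
Term ratio: r(k) = 1 * (k-7) (k+1) / [(k-1/8) (k+1)] ; factor over Q: parameters, x = 1, and C = 1.


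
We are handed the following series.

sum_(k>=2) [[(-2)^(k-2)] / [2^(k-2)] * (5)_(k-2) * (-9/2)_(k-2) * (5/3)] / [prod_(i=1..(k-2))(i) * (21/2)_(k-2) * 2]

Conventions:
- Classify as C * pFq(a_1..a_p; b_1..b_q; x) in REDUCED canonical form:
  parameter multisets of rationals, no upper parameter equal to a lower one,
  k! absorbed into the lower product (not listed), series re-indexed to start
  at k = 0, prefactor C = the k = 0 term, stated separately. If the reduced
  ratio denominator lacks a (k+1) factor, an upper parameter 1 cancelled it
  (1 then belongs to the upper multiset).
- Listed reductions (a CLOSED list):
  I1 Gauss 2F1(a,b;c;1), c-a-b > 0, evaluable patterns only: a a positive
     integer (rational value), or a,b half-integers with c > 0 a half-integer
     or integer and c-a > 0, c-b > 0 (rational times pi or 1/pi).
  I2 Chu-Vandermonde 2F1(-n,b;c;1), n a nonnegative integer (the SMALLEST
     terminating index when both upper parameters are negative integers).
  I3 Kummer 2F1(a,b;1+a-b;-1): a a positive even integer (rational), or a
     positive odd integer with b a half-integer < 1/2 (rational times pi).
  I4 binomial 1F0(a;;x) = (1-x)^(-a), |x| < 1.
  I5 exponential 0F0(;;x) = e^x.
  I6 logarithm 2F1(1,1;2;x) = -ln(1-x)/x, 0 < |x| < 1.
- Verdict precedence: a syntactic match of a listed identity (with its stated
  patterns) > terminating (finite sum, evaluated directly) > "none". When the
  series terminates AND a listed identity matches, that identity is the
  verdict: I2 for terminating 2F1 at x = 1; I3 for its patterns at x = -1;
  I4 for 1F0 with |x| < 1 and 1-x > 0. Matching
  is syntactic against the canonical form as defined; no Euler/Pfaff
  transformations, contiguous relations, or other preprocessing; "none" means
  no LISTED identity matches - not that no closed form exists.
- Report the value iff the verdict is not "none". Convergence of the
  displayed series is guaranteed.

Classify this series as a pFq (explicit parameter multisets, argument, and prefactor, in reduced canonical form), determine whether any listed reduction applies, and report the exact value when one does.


At argument -1: a 2F1 with upper {-9/2, 5}, lower {21/2}, scaled by C = 5/6. Verdict: Kummer (I3) applies (x = -1; c = 21/2 equals 1+a-b for upper {-9/2, 5}: listed pattern). Exact value: (3464175/2097152) * pi.

First insight: from the first term 5/6: the two k-th powers (C = 5/6, x = -1) combine into one argument.
Term ratio: r(k) = (-1) * (k-9/2) (k+5) / [(k+21/2) (k+1)] - rational in k. x = (-1); t_0 = 5/6; negate the roots.


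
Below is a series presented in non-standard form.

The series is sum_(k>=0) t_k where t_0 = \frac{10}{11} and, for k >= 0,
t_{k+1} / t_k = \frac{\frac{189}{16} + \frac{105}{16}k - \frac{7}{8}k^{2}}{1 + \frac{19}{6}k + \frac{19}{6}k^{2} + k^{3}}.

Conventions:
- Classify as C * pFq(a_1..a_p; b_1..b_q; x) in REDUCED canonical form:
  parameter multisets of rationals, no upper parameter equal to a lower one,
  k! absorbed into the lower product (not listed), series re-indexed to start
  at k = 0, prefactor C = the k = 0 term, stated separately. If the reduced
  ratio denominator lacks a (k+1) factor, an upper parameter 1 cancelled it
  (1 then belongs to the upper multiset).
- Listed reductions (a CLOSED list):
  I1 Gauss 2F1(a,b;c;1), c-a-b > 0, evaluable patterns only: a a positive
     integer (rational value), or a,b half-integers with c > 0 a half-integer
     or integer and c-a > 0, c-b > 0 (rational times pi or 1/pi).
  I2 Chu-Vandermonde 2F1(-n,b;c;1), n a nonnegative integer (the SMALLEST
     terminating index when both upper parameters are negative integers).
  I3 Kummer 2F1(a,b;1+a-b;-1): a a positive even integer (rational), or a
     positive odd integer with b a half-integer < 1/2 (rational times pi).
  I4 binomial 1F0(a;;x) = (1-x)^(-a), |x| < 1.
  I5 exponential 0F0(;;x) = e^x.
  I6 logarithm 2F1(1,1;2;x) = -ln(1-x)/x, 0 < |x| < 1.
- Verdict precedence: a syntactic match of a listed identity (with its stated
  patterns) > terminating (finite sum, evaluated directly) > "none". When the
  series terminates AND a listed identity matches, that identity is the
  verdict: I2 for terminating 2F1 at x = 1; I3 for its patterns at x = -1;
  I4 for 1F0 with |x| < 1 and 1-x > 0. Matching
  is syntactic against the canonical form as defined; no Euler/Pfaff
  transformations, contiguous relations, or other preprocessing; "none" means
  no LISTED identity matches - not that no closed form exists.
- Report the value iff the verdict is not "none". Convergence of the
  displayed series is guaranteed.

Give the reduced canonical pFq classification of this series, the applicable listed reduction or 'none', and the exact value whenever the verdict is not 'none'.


Classification (C = \frac{10}{11}): 1F1 with upper {-9}, lower {\frac{2}{3}}, argument x = -\frac{7}{8}. Verdict: terminating - upper -9 stops the sum at k = 9; the 10 terms are added exactly. Value: \frac{622674704704213367}{10566358282534912}.

Structural cue: x = -\frac{7}{8} and the ratio is unreduced: k + 3/2 divides both sides (prefactor 10/11).
Adjacent-term ratio: r(k) = -\frac{7}{8} * (k-9) / [(k+\frac{2}{3}) (k+1)] - poly over poly, x = -\frac{7}{8} from leading terms; C = \frac{10}{11} at k = 0.


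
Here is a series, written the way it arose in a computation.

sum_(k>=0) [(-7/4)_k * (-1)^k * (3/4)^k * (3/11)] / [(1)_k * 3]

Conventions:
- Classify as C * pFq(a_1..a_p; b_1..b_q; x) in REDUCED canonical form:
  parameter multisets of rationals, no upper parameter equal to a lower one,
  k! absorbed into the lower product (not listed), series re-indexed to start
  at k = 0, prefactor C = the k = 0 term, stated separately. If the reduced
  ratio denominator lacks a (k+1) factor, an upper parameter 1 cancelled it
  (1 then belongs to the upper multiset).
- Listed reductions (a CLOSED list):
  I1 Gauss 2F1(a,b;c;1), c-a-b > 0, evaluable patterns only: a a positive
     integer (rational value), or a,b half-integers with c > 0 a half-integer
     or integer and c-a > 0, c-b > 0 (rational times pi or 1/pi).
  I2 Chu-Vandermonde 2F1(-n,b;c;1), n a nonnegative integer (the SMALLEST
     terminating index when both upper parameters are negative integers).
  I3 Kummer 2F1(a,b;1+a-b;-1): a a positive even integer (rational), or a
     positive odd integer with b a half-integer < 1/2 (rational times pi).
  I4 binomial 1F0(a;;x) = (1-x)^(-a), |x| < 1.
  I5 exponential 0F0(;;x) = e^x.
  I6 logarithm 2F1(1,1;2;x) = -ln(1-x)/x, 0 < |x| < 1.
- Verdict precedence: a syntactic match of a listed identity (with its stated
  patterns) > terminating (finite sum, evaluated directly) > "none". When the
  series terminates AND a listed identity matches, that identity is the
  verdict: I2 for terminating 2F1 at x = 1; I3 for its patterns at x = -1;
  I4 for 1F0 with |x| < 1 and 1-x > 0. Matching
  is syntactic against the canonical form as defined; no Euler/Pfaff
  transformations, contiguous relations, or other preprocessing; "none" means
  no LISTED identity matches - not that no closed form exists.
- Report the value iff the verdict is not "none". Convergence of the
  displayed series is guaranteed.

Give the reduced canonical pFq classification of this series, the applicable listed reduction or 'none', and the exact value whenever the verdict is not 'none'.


Classification (C = 1/11): 1F0 with upper {-7/4}, lower {-}, argument x = -3/4. Verdict: the binomial series (I4) fires (the 1F0 binomial series: exponent 7/4, x = -3/4). Its exact value is (1/11) * (7/4)^(7/4).

First insight: x = (-3/4) and the constant factors (C = 1/11, x = -3/4) combine into one prefactor.
Consecutive-term ratio: r(k) = (-3/4) * (k-7/4) / [(k+1)] - rational in k. x = (-3/4); t_0 = 1/11; negate the roots.


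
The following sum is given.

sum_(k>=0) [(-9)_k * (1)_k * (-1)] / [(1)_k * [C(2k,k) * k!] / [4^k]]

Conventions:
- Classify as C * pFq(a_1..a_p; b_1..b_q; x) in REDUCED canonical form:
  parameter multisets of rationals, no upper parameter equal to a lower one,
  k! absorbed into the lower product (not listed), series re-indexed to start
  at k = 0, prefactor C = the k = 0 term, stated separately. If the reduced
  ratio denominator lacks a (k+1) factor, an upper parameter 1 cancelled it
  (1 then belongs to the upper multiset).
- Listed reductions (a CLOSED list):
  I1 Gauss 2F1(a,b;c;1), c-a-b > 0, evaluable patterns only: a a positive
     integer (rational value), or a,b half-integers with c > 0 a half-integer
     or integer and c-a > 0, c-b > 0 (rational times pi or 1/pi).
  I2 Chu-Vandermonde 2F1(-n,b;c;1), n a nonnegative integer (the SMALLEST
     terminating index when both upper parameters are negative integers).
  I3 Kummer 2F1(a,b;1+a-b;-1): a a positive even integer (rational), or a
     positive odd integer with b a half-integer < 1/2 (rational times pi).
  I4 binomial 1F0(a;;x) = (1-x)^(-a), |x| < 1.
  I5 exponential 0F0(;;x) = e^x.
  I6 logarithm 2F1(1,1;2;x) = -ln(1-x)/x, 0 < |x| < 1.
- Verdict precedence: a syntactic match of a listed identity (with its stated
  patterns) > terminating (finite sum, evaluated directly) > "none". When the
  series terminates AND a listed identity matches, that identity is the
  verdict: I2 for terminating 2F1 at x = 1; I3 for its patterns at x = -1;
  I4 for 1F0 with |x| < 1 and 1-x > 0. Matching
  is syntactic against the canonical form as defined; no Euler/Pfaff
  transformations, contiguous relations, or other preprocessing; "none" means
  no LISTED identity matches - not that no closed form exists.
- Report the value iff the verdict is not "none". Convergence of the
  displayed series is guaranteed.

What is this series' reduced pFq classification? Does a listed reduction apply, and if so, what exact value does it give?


Classification (C = -1): 2F1 with upper {-9, 1}, lower {1/2}, argument x = 1. Verdict at x = 1: Vandermonde's identity (I2) matches (terminating 2F1 at x = 1 with n = 9, b = 1, c = 1/2). Value: 1/17.

The tell: t_0 being -1, (1)_k (C = -1) is k! itself.
Consecutive-term ratio: r(k) = 1 * (k-9) (k+1) / [(k+1/2) (k+1)] - rational; roots negated = parameters, x = 1, C = -1.


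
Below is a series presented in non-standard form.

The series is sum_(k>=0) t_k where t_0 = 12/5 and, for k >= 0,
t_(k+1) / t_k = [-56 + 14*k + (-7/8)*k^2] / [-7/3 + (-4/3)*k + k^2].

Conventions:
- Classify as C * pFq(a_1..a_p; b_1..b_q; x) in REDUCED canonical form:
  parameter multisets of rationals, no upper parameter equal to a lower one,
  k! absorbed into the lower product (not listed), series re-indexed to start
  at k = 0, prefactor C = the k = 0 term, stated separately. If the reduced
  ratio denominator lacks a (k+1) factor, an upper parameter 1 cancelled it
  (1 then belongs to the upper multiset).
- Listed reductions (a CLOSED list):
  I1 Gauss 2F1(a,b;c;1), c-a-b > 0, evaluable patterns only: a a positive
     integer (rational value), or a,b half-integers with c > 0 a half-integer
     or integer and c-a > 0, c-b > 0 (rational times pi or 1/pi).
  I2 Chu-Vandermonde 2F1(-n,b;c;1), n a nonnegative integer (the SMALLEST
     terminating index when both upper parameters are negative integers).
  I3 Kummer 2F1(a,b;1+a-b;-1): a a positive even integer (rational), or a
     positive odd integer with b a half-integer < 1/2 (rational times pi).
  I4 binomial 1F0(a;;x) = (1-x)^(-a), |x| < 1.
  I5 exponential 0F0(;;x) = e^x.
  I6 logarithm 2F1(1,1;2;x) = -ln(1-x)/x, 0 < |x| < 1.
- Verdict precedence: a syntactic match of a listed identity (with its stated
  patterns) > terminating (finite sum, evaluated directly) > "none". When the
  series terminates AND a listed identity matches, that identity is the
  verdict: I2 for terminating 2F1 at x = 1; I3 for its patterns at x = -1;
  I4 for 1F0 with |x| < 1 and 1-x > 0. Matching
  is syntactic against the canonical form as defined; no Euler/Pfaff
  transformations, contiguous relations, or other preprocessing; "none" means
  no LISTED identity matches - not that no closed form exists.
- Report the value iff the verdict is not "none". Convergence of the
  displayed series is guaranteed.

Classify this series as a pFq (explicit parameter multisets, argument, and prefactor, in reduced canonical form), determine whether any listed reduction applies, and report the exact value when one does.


Key observation: x = (-7/8) and factor the ratio over Q (prefactor 12/5): negated roots = parameters.
Term ratio: r(k) = (-7/8) * (k-8) (k-8) / [(k-7/3) (k+1)] - rational in k. x = (-7/8); t_0 = 12/5; negate the roots.

Prefactor 12/5, argument -7/8: 2F1 with upper {-8, -8} over lower {-7/3}. Verdict: terminating. With -8 upstairs the series is a 9-term polynomial sum; evaluated term by term. Sum: 985539513207/46137344.


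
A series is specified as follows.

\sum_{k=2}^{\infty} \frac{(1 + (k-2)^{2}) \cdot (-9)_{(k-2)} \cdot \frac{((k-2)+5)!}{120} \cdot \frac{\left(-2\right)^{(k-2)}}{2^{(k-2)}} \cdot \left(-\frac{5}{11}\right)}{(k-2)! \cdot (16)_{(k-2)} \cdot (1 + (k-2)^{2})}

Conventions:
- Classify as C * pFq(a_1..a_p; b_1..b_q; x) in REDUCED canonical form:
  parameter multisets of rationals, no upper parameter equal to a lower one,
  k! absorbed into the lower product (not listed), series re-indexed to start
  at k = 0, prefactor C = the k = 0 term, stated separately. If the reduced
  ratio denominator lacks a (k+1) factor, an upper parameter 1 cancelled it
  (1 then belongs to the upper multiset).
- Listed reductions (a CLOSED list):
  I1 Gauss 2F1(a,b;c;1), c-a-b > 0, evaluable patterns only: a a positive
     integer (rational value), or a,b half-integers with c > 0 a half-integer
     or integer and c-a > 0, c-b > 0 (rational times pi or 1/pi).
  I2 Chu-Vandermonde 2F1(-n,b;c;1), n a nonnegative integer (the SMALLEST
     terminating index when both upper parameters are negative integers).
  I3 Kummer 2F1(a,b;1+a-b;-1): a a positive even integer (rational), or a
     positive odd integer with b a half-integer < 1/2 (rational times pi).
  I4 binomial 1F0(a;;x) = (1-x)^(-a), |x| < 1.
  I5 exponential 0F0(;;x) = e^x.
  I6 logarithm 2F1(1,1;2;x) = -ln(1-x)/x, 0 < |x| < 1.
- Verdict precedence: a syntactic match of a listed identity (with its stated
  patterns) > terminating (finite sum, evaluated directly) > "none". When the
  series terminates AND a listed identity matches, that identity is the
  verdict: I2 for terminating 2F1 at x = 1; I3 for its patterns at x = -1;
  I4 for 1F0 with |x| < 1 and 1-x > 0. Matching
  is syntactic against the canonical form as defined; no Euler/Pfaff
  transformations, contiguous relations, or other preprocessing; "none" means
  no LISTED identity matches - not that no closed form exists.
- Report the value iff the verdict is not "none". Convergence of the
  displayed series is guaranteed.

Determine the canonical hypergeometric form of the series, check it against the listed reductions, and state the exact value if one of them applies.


Key step: x = -1 and striking the common factor k^2 + 1 reduces the term (prefactor -5/11).
Consecutive-term ratio: r(k) = -1 * (k-9) (k+6) / [(k+16) (k+1)] - rational; roots negated = parameters, x = -1, C = -\frac{5}{11}.

Canonical form: C = -\frac{5}{11} times 2F1 with upper {-9, 6}, lower {16}, x = -1. Verdict: Kummer's theorem (I3) matches (x = -1; c = 16 equals 1+a-b for upper {-9, 6}: listed pattern). Its exact value is -\frac{455}{44}.


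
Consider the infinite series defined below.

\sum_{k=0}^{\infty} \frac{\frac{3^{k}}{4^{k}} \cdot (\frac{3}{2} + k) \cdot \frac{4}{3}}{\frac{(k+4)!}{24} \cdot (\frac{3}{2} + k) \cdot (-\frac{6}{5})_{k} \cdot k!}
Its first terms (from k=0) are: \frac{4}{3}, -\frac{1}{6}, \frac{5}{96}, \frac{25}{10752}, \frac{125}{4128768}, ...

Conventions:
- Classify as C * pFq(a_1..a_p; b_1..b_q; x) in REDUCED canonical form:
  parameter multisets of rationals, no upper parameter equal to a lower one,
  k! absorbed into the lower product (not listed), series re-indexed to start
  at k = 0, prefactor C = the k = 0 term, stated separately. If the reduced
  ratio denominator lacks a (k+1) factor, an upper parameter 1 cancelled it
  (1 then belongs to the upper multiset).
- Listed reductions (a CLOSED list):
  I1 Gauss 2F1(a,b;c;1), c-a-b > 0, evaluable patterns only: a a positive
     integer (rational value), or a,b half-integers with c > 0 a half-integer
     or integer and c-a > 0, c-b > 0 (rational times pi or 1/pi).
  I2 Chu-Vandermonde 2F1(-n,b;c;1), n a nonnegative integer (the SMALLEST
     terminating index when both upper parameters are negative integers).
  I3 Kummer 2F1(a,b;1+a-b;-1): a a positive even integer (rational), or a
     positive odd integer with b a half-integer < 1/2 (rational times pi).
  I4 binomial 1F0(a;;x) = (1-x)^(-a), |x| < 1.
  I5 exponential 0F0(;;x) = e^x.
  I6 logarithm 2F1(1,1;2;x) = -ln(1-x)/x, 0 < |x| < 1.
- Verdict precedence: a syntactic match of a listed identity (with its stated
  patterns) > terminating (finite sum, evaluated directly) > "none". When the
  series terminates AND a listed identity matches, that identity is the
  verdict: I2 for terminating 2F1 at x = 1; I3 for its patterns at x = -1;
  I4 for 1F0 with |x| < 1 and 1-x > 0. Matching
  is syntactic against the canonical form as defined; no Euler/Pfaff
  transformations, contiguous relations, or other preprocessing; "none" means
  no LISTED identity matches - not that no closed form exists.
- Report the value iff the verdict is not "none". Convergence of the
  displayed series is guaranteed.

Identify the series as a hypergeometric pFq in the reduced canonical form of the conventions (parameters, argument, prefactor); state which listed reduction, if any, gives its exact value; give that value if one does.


Classification (C = \frac{4}{3}): 0F2 with upper {-}, lower {-\frac{6}{5}, 5}, argument x = \frac{3}{4}. Verdict: none (x = \frac{3}{4}): each listed identity misses the multisets {-} ; {-\frac{6}{5}, 5}.

Key step: from the first term \frac{4}{3}: the denominator's factorial ratio (C = 4/3, x = 3/4) is a lower Pochhammer.
Term ratio: r(k) = \frac{3}{4} * 1 / [(k-\frac{6}{5}) (k+5) (k+1)] - rational; roots negated = parameters, x = \frac{3}{4}, C = \frac{4}{3}.


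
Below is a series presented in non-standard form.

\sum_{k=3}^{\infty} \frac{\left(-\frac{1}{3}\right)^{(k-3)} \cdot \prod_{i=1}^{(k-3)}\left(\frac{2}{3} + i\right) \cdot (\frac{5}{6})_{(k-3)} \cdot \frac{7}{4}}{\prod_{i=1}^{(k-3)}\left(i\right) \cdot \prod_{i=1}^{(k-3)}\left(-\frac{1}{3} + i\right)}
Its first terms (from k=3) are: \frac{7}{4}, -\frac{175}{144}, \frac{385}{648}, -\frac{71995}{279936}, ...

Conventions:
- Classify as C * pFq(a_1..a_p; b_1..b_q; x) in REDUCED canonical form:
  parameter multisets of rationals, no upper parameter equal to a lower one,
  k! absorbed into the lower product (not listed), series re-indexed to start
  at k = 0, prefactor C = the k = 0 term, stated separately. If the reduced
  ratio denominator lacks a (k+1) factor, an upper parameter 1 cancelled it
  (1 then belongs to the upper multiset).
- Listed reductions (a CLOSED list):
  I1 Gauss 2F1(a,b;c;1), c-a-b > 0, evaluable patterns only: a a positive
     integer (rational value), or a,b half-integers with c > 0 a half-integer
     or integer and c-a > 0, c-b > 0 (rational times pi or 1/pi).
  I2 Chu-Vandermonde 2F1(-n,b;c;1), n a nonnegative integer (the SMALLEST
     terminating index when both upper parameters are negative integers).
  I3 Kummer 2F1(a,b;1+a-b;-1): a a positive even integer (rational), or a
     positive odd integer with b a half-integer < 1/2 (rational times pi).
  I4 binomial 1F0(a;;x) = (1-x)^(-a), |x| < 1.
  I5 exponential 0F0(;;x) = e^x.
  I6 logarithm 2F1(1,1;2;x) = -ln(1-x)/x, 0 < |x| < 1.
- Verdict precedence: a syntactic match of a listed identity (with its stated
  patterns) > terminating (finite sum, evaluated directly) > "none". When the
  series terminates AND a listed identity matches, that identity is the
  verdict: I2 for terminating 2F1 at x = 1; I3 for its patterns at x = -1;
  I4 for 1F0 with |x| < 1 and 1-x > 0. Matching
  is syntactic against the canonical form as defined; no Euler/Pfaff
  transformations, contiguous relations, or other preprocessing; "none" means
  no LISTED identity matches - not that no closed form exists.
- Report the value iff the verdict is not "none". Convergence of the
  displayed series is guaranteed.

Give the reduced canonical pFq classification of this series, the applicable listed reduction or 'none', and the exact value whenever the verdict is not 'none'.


The series (x = -\frac{1}{3}) is 2F1: upper {\frac{5}{6}, \frac{5}{3}}, lower {\frac{2}{3}}, prefactor \frac{7}{4}. Verdict: no listed reduction: x = -\frac{1}{3} and upper {\frac{5}{6}, \frac{5}{3}} fail every I1-I6 pattern.

The tell: from the first term \frac{7}{4}: the lower running product (C = 7/4) is a rising factorial.
Adjacent-term ratio: r(k) = -\frac{1}{3} * (k+\frac{5}{6}) (k+\frac{5}{3}) / [(k+\frac{2}{3}) (k+1)] - rational in k. x = -\frac{1}{3}; t_0 = \frac{7}{4}; negate the roots.


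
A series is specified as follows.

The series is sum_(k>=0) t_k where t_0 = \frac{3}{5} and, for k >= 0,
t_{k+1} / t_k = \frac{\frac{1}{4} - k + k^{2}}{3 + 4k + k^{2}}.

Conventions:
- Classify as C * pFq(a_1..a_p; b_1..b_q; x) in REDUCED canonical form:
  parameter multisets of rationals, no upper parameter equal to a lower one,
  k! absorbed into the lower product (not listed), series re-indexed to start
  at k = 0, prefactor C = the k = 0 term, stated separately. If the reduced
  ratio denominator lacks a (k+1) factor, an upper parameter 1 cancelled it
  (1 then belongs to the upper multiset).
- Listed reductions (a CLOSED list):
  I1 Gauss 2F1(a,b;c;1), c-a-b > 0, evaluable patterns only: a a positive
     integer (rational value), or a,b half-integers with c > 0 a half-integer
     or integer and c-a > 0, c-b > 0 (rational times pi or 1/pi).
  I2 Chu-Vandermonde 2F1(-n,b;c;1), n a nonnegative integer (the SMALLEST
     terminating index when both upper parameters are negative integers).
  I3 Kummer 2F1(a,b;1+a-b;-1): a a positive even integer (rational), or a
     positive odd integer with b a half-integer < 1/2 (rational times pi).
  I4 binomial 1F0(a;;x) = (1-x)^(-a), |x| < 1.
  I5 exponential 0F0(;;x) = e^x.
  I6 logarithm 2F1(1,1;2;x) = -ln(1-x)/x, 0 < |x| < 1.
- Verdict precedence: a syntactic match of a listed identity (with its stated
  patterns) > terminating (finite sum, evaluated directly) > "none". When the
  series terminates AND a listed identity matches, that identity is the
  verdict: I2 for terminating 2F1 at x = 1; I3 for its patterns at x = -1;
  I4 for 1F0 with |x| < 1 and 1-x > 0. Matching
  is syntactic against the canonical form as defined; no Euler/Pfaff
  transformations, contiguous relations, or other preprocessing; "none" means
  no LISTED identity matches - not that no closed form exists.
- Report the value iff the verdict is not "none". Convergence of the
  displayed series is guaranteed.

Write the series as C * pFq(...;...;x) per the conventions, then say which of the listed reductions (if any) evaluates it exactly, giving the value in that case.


At argument 1: a 2F1 with upper {-\frac{1}{2}, -\frac{1}{2}}, lower {3}, scaled by C = \frac{3}{5}. Verdict: this is the half-integer Gauss pattern (I1) (x = 1; upper {-\frac{1}{2}, -\frac{1}{2}} half-integers, c = 3 in the evaluable pattern). Exact value: \frac{256}{125} / \pi.

Key observation: t_0 = \frac{3}{5} here, and factor the ratio over Q (prefactor 3/5): negated roots = parameters.
Step ratio: r(k) = 1 * (k-\frac{1}{2}) (k-\frac{1}{2}) / [(k+3) (k+1)] - rational in k. x = 1; t_0 = \frac{3}{5}; negate the roots.


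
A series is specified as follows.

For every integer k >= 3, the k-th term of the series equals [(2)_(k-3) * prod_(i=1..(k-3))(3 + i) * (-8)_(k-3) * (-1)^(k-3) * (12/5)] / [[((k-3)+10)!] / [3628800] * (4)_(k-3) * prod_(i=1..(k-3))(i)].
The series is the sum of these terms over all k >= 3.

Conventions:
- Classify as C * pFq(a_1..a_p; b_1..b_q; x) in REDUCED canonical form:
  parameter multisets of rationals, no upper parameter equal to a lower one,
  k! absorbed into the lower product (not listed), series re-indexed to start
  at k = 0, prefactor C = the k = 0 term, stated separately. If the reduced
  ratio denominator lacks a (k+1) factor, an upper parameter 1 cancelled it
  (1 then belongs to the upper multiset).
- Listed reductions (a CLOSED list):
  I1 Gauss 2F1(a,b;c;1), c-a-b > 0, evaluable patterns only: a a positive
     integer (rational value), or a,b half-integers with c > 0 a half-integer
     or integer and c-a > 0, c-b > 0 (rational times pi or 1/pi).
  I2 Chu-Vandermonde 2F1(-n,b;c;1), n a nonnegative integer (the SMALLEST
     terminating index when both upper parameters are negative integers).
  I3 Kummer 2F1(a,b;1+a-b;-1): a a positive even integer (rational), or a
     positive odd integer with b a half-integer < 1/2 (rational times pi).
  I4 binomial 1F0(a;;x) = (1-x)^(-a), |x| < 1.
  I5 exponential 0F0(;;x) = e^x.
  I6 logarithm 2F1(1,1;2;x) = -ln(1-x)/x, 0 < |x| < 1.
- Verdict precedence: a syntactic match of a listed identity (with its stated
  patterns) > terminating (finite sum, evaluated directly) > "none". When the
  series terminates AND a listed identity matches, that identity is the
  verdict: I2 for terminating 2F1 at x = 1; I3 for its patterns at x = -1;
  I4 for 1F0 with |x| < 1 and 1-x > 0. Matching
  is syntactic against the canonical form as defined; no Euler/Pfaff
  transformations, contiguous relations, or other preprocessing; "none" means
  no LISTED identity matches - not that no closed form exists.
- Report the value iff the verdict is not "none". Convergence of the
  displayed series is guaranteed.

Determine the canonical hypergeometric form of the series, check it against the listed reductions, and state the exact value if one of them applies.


With C = 12/5: the canonical form is 2F1(-8, 2; 11; -1). Verdict: Kummer (I3) matches (x = -1; c = 11 equals 1+a-b for upper {-8, 2}: listed pattern). Hence: 12.

Key observation: with t_0 = 12/5, the running product (C = 12/5, x = -1) telescopes to a rising factorial.
Ratio: r(k) = (-1) * (k-8) (k+2) / [(k+11) (k+1)] - poly over poly, x = (-1) from leading terms; C = 12/5 at k = 0.
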